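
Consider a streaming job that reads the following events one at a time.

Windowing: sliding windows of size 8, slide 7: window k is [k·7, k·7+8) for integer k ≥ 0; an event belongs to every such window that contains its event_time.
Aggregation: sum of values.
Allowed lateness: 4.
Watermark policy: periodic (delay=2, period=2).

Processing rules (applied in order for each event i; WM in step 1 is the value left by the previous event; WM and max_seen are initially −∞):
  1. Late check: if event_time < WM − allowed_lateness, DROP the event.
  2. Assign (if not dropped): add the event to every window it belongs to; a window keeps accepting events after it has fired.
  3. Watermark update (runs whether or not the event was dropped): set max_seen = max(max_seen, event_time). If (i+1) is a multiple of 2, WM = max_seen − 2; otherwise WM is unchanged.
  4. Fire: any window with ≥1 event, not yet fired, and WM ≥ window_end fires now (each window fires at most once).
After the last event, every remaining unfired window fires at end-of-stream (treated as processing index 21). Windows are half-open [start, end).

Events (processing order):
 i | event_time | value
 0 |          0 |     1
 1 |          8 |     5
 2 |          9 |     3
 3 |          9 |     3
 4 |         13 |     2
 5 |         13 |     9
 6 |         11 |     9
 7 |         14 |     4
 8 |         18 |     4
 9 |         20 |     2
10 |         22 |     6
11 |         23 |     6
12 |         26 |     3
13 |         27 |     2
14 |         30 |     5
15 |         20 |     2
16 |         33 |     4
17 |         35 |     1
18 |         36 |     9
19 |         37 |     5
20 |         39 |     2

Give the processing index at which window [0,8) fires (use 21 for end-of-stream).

5

i=0 t=0 v=1: → [0,8); WM=−∞
i=1 t=8 v=5: → [7,15); WM=6
i=2 t=9 v=3: → [7,15); WM=6
i=3 t=9 v=3: → [7,15); WM=7
i=4 t=13 v=2: → [7,15); WM=7
i=5 t=13 v=9: → [7,15); WM=11; [0,8) fires=1
i=6 t=11 v=9: → [7,15); WM=11
i=7 t=14 v=4: → [14,22),[7,15); WM=12
i=8 t=18 v=4: → [14,22); WM=12
i=9 t=20 v=2: → [14,22); WM=18; [7,15) fires=35
i=10 t=22 v=6: → [21,29); WM=18
i=11 t=23 v=6: → [21,29); WM=21
i=12 t=26 v=3: → [21,29); WM=21
i=13 t=27 v=2: → [21,29); WM=25; [14,22) fires=10
i=14 t=30 v=5: → [28,36); WM=25
i=15 t=20 v=2: DROP (t<25-4); WM=28
i=16 t=33 v=4: → [28,36); WM=28
i=17 t=35 v=1: → [35,43),[28,36); WM=33; [21,29) fires=17
i=18 t=36 v=9: → [35,43); WM=33
i=19 t=37 v=5: → [35,43); WM=35
i=20 t=39 v=2: → [35,43); WM=35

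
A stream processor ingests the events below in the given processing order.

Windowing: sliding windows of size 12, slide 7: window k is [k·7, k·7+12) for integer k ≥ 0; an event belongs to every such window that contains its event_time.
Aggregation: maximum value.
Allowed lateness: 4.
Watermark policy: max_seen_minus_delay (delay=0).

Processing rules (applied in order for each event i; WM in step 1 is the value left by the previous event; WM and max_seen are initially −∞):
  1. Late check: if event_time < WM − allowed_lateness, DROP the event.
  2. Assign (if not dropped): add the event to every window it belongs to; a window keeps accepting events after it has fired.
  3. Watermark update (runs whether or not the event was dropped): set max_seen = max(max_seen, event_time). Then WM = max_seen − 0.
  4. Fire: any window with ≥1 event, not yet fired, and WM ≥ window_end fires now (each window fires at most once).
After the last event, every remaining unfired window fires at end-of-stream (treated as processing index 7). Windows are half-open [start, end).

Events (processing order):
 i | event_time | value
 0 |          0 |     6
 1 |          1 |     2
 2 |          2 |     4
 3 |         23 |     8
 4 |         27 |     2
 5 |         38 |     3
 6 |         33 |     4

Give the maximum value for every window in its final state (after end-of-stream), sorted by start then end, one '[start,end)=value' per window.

[0,12)=6 [14,26)=8 [21,33)=8 [28,40)=3 [35,47)=3

i=0 t=0 v=6: → [0,12); WM=0
i=1 t=1 v=2: → [0,12); WM=1
i=2 t=2 v=4: → [0,12); WM=2
i=3 t=23 v=8: → [21,33),[14,26); WM=23; [0,12) fires=6
i=4 t=27 v=2: → [21,33); WM=27; [14,26) fires=8
i=5 t=38 v=3: → [35,47),[28,40); WM=38; [21,33) fires=8
i=6 t=33 v=4: DROP (t<38-4); WM=38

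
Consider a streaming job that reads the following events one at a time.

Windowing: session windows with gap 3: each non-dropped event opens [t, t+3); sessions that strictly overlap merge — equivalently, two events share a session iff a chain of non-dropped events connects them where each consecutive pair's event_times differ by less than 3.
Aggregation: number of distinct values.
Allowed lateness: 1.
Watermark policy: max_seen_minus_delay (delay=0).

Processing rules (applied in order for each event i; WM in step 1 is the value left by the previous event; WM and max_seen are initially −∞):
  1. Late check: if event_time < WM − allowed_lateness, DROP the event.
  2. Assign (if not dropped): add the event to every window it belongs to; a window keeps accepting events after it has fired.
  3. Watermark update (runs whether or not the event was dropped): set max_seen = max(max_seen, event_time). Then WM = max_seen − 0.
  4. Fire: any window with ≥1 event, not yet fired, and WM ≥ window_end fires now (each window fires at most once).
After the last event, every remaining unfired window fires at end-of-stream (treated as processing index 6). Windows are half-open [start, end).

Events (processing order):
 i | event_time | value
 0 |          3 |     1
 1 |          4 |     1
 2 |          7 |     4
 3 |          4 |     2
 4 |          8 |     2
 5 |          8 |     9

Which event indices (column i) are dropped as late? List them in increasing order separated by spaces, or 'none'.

i=0 t=3 v=1: → [3,6); WM=3
i=1 t=4 v=1: → [3,7); WM=4
i=2 t=7 v=4: → [7,10); WM=7
i=3 t=4 v=2: DROP (t<7-1); WM=7
i=4 t=8 v=2: → [7,11); WM=8
i=5 t=8 v=9: → [7,11); WM=8

3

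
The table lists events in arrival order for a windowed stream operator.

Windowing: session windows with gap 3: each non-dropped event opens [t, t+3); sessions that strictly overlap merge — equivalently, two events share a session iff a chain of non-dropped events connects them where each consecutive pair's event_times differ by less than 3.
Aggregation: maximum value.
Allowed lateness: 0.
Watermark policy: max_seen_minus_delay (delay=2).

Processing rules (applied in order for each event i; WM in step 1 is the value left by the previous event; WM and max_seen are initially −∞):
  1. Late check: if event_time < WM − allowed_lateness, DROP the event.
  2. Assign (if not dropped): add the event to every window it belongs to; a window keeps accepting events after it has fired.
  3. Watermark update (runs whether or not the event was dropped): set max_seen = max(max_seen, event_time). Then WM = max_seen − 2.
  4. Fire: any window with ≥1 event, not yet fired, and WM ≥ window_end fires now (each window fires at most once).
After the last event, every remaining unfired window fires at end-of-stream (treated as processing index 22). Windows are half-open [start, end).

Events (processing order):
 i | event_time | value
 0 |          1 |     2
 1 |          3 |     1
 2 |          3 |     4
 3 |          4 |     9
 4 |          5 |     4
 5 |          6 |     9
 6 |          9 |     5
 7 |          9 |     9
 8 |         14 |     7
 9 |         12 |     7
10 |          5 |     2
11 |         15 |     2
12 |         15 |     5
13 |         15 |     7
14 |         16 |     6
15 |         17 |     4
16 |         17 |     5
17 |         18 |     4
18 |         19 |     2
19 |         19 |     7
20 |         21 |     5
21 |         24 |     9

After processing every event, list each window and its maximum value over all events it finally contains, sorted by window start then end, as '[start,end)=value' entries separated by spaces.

i=0 t=1 v=2: → [1,4); WM=-1
i=1 t=3 v=1: → [1,6); WM=1
i=2 t=3 v=4: → [1,6); WM=1
i=3 t=4 v=9: → [1,7); WM=2
i=4 t=5 v=4: → [1,8); WM=3
i=5 t=6 v=9: → [1,9); WM=4
i=6 t=9 v=5: → [9,12); WM=7
i=7 t=9 v=9: → [9,12); WM=7
i=8 t=14 v=7: → [14,17); WM=12
i=9 t=12 v=7: → [12,17); WM=12
i=10 t=5 v=2: DROP (t<12-0); WM=12
i=11 t=15 v=2: → [12,18); WM=13
i=12 t=15 v=5: → [12,18); WM=13
i=13 t=15 v=7: → [12,18); WM=13
i=14 t=16 v=6: → [12,19); WM=14
i=15 t=17 v=4: → [12,20); WM=15
i=16 t=17 v=5: → [12,20); WM=15
i=17 t=18 v=4: → [12,21); WM=16
i=18 t=19 v=2: → [12,22); WM=17
i=19 t=19 v=7: → [12,22); WM=17
i=20 t=21 v=5: → [12,24); WM=19
i=21 t=24 v=9: → [24,27); WM=22

[1,9)=9 [9,12)=9 [12,24)=7 [24,27)=9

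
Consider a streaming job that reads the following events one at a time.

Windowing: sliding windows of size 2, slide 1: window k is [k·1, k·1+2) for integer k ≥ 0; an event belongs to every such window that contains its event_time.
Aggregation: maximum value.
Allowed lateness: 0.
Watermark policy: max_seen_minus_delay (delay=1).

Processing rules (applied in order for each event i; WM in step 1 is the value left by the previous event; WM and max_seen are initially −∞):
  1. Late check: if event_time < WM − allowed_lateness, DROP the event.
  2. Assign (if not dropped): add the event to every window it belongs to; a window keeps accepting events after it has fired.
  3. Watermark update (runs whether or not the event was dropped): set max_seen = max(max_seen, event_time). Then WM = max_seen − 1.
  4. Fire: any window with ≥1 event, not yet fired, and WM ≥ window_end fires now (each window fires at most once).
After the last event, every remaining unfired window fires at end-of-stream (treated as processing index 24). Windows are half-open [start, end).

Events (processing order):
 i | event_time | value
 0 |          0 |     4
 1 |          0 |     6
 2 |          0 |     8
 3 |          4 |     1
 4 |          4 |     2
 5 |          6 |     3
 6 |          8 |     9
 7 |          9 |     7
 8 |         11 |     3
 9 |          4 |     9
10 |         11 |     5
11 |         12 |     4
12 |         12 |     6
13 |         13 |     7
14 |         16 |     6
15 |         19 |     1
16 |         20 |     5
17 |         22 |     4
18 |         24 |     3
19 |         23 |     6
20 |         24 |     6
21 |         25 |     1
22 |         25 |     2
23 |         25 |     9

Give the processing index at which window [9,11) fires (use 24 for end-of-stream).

11

i=0 t=0 v=4: → [0,2); WM=-1
i=1 t=0 v=6: → [0,2); WM=-1
i=2 t=0 v=8: → [0,2); WM=-1
i=3 t=4 v=1: → [4,6),[3,5); WM=3; [0,2) fires=8
i=4 t=4 v=2: → [4,6),[3,5); WM=3
i=5 t=6 v=3: → [6,8),[5,7); WM=5; [3,5) fires=2
i=6 t=8 v=9: → [8,10),[7,9); WM=7; [4,6) fires=2 [5,7) fires=3
i=7 t=9 v=7: → [9,11),[8,10); WM=8; [6,8) fires=3
i=8 t=11 v=3: → [11,13),[10,12); WM=10; [7,9) fires=9 [8,10) fires=9
i=9 t=4 v=9: DROP (t<10-0); WM=10
i=10 t=11 v=5: → [11,13),[10,12); WM=10
i=11 t=12 v=4: → [12,14),[11,13); WM=11; [9,11) fires=7
i=12 t=12 v=6: → [12,14),[11,13); WM=11
i=13 t=13 v=7: → [13,15),[12,14); WM=12; [10,12) fires=5
i=14 t=16 v=6: → [16,18),[15,17); WM=15; [11,13) fires=6 [12,14) fires=7 [13,15) fires=7
i=15 t=19 v=1: → [19,21),[18,20); WM=18; [15,17) fires=6 [16,18) fires=6
i=16 t=20 v=5: → [20,22),[19,21); WM=19
i=17 t=22 v=4: → [22,24),[21,23); WM=21; [18,20) fires=1 [19,21) fires=5
i=18 t=24 v=3: → [24,26),[23,25); WM=23; [20,22) fires=5 [21,23) fires=4
i=19 t=23 v=6: → [23,25),[22,24); WM=23
i=20 t=24 v=6: → [24,26),[23,25); WM=23
i=21 t=25 v=1: → [25,27),[24,26); WM=24; [22,24) fires=6
i=22 t=25 v=2: → [25,27),[24,26); WM=24
i=23 t=25 v=9: → [25,27),[24,26); WM=24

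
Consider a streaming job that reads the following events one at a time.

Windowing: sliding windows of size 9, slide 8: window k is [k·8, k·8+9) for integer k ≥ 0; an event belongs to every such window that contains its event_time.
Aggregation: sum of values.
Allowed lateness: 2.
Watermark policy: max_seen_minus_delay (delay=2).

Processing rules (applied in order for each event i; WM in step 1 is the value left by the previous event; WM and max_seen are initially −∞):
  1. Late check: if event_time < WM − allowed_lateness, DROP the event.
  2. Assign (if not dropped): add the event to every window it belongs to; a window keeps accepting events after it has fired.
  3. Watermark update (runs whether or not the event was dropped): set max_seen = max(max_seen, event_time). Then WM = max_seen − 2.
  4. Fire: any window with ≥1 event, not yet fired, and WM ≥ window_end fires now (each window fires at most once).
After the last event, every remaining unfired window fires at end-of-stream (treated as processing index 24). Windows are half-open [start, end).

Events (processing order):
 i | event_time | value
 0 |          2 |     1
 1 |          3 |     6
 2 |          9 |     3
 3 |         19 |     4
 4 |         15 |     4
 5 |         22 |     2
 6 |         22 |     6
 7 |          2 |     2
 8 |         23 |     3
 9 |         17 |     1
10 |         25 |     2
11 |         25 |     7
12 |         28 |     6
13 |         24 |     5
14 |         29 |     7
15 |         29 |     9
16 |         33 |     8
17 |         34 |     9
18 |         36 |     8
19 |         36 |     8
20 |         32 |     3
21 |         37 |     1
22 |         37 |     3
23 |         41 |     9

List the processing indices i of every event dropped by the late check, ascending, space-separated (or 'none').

7 9

i=0 t=2 v=1: → [0,9); WM=0
i=1 t=3 v=6: → [0,9); WM=1
i=2 t=9 v=3: → [8,17); WM=7
i=3 t=19 v=4: → [16,25); WM=17; [0,9) fires=7 [8,17) fires=3
i=4 t=15 v=4: → [8,17); WM=17
i=5 t=22 v=2: → [16,25); WM=20
i=6 t=22 v=6: → [16,25); WM=20
i=7 t=2 v=2: DROP (t<20-2); WM=20
i=8 t=23 v=3: → [16,25); WM=21
i=9 t=17 v=1: DROP (t<21-2); WM=21
i=10 t=25 v=2: → [24,33); WM=23
i=11 t=25 v=7: → [24,33); WM=23
i=12 t=28 v=6: → [24,33); WM=26; [16,25) fires=15
i=13 t=24 v=5: → [24,33),[16,25); WM=26
i=14 t=29 v=7: → [24,33); WM=27
i=15 t=29 v=9: → [24,33); WM=27
i=16 t=33 v=8: → [32,41); WM=31
i=17 t=34 v=9: → [32,41); WM=32
i=18 t=36 v=8: → [32,41); WM=34; [24,33) fires=36
i=19 t=36 v=8: → [32,41); WM=34
i=20 t=32 v=3: → [32,41),[24,33); WM=34
i=21 t=37 v=1: → [32,41); WM=35
i=22 t=37 v=3: → [32,41); WM=35
i=23 t=41 v=9: → [40,49); WM=39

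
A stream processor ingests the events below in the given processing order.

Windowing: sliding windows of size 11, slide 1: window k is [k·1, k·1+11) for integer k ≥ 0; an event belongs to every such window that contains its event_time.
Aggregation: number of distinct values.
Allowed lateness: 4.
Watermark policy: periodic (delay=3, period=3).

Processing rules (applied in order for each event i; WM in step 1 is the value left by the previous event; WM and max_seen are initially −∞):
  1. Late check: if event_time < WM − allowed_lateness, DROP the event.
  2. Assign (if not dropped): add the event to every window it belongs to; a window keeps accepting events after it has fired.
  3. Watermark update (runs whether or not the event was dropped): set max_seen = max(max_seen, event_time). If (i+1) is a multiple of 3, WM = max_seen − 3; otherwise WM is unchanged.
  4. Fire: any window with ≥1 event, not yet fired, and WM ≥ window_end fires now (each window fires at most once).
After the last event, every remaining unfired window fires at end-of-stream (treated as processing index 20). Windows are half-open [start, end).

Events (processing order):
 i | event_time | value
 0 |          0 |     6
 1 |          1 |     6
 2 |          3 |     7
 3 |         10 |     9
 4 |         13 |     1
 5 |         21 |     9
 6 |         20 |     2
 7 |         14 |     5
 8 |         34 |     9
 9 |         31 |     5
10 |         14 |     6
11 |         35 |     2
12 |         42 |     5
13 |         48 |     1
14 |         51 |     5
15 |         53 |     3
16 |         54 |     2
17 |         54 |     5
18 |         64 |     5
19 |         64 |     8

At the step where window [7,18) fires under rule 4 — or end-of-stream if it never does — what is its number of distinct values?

2

i=0 t=0 v=6: → [0,11); WM=−∞
i=1 t=1 v=6: → [1,12),[0,11); WM=−∞
i=2 t=3 v=7: → [3,14),[2,13),[1,12),[0,11); WM=0
i=3 t=10 v=9: → [10,21),[9,20),[8,19),[7,18),[6,17),[5,16),[4,15),[3,14),[2,13),[1,12),[0,11); WM=0
i=4 t=13 v=1: → [13,24),[12,23),[11,22),[10,21),[9,20),[8,19),[7,18),[6,17),[5,16),[4,15),[3,14); WM=0
i=5 t=21 v=9: → [21,32),[20,31),[19,30),[18,29),[17,28),[16,27),[15,26),[14,25),[13,24),[12,23),[11,22); WM=18; [0,11) fires=3 [1,12) fires=3 [2,13) fires=2 [3,14) fires=3 [4,15) fires=2 [5,16) fires=2 [6,17) fires=2 [7,18) fires=2
i=6 t=20 v=2: → [20,31),[19,30),[18,29),[17,28),[16,27),[15,26),[14,25),[13,24),[12,23),[11,22),[10,21); WM=18
i=7 t=14 v=5: → [14,25),[13,24),[12,23),[11,22),[10,21),[9,20),[8,19),[7,18),[6,17),[5,16),[4,15); WM=18
i=8 t=34 v=9: → [34,45),[33,44),[32,43),[31,42),[30,41),[29,40),[28,39),[27,38),[26,37),[25,36),[24,35); WM=31; [8,19) fires=3 [9,20) fires=3 [10,21) fires=4 [11,22) fires=4 [12,23) fires=4 [13,24) fires=4 [14,25) fires=3 [15,26) fires=2 [16,27) fires=2 [17,28) fires=2 [18,29) fires=2 [19,30) fires=2 [20,31) fires=2
i=9 t=31 v=5: → [31,42),[30,41),[29,40),[28,39),[27,38),[26,37),[25,36),[24,35),[23,34),[22,33),[21,32); WM=31
i=10 t=14 v=6: DROP (t<31-4); WM=31
i=11 t=35 v=2: → [35,46),[34,45),[33,44),[32,43),[31,42),[30,41),[29,40),[28,39),[27,38),[26,37),[25,36); WM=32; [21,32) fires=2
i=12 t=42 v=5: → [42,53),[41,52),[40,51),[39,50),[38,49),[37,48),[36,47),[35,46),[34,45),[33,44),[32,43); WM=32
i=13 t=48 v=1: → [48,59),[47,58),[46,57),[45,56),[44,55),[43,54),[42,53),[41,52),[40,51),[39,50),[38,49); WM=32
i=14 t=51 v=5: → [51,62),[50,61),[49,60),[48,59),[47,58),[46,57),[45,56),[44,55),[43,54),[42,53),[41,52); WM=48; [22,33) fires=1 [23,34) fires=1 [24,35) fires=2 [25,36) fires=3 [26,37) fires=3 [27,38) fires=3 [28,39) fires=3 [29,40) fires=3 [30,41) fires=3 [31,42) fires=3 [32,43) fires=3 [33,44) fires=3 [34,45) fires=3 [35,46) fires=2 [36,47) fires=1 [37,48) fires=1
i=15 t=53 v=3: → [53,64),[52,63),[51,62),[50,61),[49,60),[48,59),[47,58),[46,57),[45,56),[44,55),[43,54); WM=48
i=16 t=54 v=2: → [54,65),[53,64),[52,63),[51,62),[50,61),[49,60),[48,59),[47,58),[46,57),[45,56),[44,55); WM=48
i=17 t=54 v=5: → [54,65),[53,64),[52,63),[51,62),[50,61),[49,60),[48,59),[47,58),[46,57),[45,56),[44,55); WM=51; [38,49) fires=2 [39,50) fires=2 [40,51) fires=2
i=18 t=64 v=5: → [64,75),[63,74),[62,73),[61,72),[60,71),[59,70),[58,69),[57,68),[56,67),[55,66),[54,65); WM=51
i=19 t=64 v=8: → [64,75),[63,74),[62,73),[61,72),[60,71),[59,70),[58,69),[57,68),[56,67),[55,66),[54,65); WM=51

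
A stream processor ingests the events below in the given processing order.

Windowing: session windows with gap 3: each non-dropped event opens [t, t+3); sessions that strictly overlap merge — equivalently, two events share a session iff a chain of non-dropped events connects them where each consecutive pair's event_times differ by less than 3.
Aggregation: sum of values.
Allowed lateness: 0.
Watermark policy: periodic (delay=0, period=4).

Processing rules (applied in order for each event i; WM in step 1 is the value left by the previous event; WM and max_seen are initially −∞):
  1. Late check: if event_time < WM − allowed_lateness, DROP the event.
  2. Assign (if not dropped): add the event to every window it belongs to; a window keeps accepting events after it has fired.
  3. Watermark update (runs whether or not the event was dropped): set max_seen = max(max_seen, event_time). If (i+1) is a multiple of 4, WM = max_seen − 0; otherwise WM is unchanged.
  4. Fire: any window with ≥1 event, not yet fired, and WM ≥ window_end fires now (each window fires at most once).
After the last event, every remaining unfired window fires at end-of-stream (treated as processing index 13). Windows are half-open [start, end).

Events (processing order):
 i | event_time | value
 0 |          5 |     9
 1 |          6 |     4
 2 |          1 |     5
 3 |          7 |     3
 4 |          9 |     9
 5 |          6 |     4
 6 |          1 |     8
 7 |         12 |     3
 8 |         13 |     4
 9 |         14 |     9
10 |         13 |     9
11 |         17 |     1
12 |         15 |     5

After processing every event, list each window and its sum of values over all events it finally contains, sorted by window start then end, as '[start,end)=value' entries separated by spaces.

[1,4)=5 [5,12)=25 [12,17)=25 [17,20)=1

i=0 t=5 v=9: → [5,8); WM=−∞
i=1 t=6 v=4: → [5,9); WM=−∞
i=2 t=1 v=5: → [1,4); WM=−∞
i=3 t=7 v=3: → [5,10); WM=7
i=4 t=9 v=9: → [5,12); WM=7
i=5 t=6 v=4: DROP (t<7-0); WM=7
i=6 t=1 v=8: DROP (t<7-0); WM=7
i=7 t=12 v=3: → [12,15); WM=12
i=8 t=13 v=4: → [12,16); WM=12
i=9 t=14 v=9: → [12,17); WM=12
i=10 t=13 v=9: → [12,17); WM=12
i=11 t=17 v=1: → [17,20); WM=17
i=12 t=15 v=5: DROP (t<17-0); WM=17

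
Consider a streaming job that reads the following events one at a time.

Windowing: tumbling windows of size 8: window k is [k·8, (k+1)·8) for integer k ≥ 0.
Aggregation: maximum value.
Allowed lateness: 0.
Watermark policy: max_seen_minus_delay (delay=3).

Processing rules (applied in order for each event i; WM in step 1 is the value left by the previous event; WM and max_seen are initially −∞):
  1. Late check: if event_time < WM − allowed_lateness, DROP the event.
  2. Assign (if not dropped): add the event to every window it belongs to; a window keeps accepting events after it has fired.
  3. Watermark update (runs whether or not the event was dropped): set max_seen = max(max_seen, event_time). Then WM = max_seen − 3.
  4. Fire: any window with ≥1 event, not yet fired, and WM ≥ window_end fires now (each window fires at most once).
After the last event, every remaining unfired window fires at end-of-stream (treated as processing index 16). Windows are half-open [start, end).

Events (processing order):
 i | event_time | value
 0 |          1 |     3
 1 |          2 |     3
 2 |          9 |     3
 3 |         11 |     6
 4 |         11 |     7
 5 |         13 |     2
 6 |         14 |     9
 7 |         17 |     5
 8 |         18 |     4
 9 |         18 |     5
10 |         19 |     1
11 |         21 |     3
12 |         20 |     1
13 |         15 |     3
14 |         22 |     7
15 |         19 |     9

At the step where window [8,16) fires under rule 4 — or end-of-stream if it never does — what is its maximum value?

i=0 t=1 v=3: → [0,8); WM=-2
i=1 t=2 v=3: → [0,8); WM=-1
i=2 t=9 v=3: → [8,16); WM=6
i=3 t=11 v=6: → [8,16); WM=8; [0,8) fires=3
i=4 t=11 v=7: → [8,16); WM=8
i=5 t=13 v=2: → [8,16); WM=10
i=6 t=14 v=9: → [8,16); WM=11
i=7 t=17 v=5: → [16,24); WM=14
i=8 t=18 v=4: → [16,24); WM=15
i=9 t=18 v=5: → [16,24); WM=15
i=10 t=19 v=1: → [16,24); WM=16; [8,16) fires=9
i=11 t=21 v=3: → [16,24); WM=18
i=12 t=20 v=1: → [16,24); WM=18
i=13 t=15 v=3: DROP (t<18-0); WM=18
i=14 t=22 v=7: → [16,24); WM=19
i=15 t=19 v=9: → [16,24); WM=19

9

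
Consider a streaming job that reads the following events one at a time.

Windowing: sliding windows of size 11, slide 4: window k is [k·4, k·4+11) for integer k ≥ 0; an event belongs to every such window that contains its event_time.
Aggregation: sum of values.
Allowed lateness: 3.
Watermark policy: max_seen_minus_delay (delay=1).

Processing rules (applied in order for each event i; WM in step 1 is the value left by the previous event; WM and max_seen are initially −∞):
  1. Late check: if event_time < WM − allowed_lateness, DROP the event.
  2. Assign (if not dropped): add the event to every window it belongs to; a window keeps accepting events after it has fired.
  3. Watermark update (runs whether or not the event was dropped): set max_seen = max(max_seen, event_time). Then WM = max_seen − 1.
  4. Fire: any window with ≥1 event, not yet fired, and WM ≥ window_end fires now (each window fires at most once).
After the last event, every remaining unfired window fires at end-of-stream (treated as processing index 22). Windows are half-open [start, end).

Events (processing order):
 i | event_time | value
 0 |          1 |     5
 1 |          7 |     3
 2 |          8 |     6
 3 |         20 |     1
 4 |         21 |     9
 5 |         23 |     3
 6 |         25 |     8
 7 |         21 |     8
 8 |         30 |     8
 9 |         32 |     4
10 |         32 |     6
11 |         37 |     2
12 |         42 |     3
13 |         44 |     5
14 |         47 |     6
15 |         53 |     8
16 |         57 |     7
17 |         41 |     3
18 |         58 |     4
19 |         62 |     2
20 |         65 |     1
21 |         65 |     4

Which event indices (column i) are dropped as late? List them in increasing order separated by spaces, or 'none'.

i=0 t=1 v=5: → [0,11); WM=0
i=1 t=7 v=3: → [4,15),[0,11); WM=6
i=2 t=8 v=6: → [8,19),[4,15),[0,11); WM=7
i=3 t=20 v=1: → [20,31),[16,27),[12,23); WM=19; [0,11) fires=14 [4,15) fires=9 [8,19) fires=6
i=4 t=21 v=9: → [20,31),[16,27),[12,23); WM=20
i=5 t=23 v=3: → [20,31),[16,27); WM=22
i=6 t=25 v=8: → [24,35),[20,31),[16,27); WM=24; [12,23) fires=10
i=7 t=21 v=8: → [20,31),[16,27),[12,23); WM=24
i=8 t=30 v=8: → [28,39),[24,35),[20,31); WM=29; [16,27) fires=29
i=9 t=32 v=4: → [32,43),[28,39),[24,35); WM=31; [20,31) fires=37
i=10 t=32 v=6: → [32,43),[28,39),[24,35); WM=31
i=11 t=37 v=2: → [36,47),[32,43),[28,39); WM=36; [24,35) fires=26
i=12 t=42 v=3: → [40,51),[36,47),[32,43); WM=41; [28,39) fires=20
i=13 t=44 v=5: → [44,55),[40,51),[36,47); WM=43; [32,43) fires=15
i=14 t=47 v=6: → [44,55),[40,51); WM=46
i=15 t=53 v=8: → [52,63),[48,59),[44,55); WM=52; [36,47) fires=10 [40,51) fires=14
i=16 t=57 v=7: → [56,67),[52,63),[48,59); WM=56; [44,55) fires=19
i=17 t=41 v=3: DROP (t<56-3); WM=56
i=18 t=58 v=4: → [56,67),[52,63),[48,59); WM=57
i=19 t=62 v=2: → [60,71),[56,67),[52,63); WM=61; [48,59) fires=19
i=20 t=65 v=1: → [64,75),[60,71),[56,67); WM=64; [52,63) fires=21
i=21 t=65 v=4: → [64,75),[60,71),[56,67); WM=64

17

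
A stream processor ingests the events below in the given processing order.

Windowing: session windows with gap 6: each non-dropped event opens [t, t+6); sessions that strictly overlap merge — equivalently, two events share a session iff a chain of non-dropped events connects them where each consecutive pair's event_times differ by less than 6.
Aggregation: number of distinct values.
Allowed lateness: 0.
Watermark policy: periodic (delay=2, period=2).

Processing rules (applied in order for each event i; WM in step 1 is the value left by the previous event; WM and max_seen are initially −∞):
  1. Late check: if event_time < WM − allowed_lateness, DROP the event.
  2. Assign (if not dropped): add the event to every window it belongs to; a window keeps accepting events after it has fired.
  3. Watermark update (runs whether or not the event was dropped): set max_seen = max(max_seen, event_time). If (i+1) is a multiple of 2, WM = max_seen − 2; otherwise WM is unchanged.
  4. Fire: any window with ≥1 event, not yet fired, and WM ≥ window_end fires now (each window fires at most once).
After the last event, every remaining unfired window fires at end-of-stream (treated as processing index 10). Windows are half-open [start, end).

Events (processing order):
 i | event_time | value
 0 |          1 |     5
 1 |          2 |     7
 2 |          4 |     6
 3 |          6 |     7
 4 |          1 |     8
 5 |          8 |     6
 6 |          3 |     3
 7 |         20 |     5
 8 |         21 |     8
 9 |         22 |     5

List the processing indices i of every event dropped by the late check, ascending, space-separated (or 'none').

i=0 t=1 v=5: → [1,7); WM=−∞
i=1 t=2 v=7: → [1,8); WM=0
i=2 t=4 v=6: → [1,10); WM=0
i=3 t=6 v=7: → [1,12); WM=4
i=4 t=1 v=8: DROP (t<4-0); WM=4
i=5 t=8 v=6: → [1,14); WM=6
i=6 t=3 v=3: DROP (t<6-0); WM=6
i=7 t=20 v=5: → [20,26); WM=18
i=8 t=21 v=8: → [20,27); WM=18
i=9 t=22 v=5: → [20,28); WM=20

4 6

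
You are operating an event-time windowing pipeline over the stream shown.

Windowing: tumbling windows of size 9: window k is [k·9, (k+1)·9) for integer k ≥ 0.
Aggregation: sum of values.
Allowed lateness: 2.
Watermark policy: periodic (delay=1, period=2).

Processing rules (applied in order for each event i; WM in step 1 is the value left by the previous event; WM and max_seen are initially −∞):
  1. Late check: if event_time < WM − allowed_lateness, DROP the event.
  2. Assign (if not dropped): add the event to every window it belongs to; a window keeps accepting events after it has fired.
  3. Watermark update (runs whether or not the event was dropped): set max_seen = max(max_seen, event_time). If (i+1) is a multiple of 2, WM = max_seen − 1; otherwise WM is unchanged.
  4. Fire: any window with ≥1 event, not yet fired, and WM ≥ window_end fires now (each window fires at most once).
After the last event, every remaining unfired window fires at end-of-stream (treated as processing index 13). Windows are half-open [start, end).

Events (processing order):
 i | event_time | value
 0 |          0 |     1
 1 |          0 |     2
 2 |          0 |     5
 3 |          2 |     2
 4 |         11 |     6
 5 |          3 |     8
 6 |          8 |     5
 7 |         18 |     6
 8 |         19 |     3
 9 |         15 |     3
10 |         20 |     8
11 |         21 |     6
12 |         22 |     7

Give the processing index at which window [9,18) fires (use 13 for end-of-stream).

9

i=0 t=0 v=1: → [0,9); WM=−∞
i=1 t=0 v=2: → [0,9); WM=-1
i=2 t=0 v=5: → [0,9); WM=-1
i=3 t=2 v=2: → [0,9); WM=1
i=4 t=11 v=6: → [9,18); WM=1
i=5 t=3 v=8: → [0,9); WM=10; [0,9) fires=18
i=6 t=8 v=5: → [0,9); WM=10
i=7 t=18 v=6: → [18,27); WM=17
i=8 t=19 v=3: → [18,27); WM=17
i=9 t=15 v=3: → [9,18); WM=18; [9,18) fires=9
i=10 t=20 v=8: → [18,27); WM=18
i=11 t=21 v=6: → [18,27); WM=20
i=12 t=22 v=7: → [18,27); WM=20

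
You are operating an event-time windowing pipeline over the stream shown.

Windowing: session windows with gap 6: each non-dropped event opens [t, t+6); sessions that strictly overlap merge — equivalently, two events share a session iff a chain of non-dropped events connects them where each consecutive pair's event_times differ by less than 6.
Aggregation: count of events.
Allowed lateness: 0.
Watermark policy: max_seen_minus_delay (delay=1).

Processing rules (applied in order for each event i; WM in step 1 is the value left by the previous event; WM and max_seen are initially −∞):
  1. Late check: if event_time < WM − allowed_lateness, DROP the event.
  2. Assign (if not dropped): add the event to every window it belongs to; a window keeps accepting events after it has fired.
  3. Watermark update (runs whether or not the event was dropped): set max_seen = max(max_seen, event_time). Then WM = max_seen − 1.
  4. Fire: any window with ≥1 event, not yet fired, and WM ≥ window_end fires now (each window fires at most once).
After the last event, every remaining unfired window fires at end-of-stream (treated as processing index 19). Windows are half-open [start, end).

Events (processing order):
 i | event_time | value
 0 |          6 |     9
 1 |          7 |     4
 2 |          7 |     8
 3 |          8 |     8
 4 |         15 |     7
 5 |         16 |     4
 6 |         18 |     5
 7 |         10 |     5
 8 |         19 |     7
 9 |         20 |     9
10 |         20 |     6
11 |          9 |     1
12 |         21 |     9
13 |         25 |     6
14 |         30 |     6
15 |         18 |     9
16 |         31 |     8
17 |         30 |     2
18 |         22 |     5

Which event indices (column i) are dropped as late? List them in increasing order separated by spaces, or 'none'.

i=0 t=6 v=9: → [6,12); WM=5
i=1 t=7 v=4: → [6,13); WM=6
i=2 t=7 v=8: → [6,13); WM=6
i=3 t=8 v=8: → [6,14); WM=7
i=4 t=15 v=7: → [15,21); WM=14
i=5 t=16 v=4: → [15,22); WM=15
i=6 t=18 v=5: → [15,24); WM=17
i=7 t=10 v=5: DROP (t<17-0); WM=17
i=8 t=19 v=7: → [15,25); WM=18
i=9 t=20 v=9: → [15,26); WM=19
i=10 t=20 v=6: → [15,26); WM=19
i=11 t=9 v=1: DROP (t<19-0); WM=19
i=12 t=21 v=9: → [15,27); WM=20
i=13 t=25 v=6: → [15,31); WM=24
i=14 t=30 v=6: → [15,36); WM=29
i=15 t=18 v=9: DROP (t<29-0); WM=29
i=16 t=31 v=8: → [15,37); WM=30
i=17 t=30 v=2: → [15,37); WM=30
i=18 t=22 v=5: DROP (t<30-0); WM=30

7 11 15 18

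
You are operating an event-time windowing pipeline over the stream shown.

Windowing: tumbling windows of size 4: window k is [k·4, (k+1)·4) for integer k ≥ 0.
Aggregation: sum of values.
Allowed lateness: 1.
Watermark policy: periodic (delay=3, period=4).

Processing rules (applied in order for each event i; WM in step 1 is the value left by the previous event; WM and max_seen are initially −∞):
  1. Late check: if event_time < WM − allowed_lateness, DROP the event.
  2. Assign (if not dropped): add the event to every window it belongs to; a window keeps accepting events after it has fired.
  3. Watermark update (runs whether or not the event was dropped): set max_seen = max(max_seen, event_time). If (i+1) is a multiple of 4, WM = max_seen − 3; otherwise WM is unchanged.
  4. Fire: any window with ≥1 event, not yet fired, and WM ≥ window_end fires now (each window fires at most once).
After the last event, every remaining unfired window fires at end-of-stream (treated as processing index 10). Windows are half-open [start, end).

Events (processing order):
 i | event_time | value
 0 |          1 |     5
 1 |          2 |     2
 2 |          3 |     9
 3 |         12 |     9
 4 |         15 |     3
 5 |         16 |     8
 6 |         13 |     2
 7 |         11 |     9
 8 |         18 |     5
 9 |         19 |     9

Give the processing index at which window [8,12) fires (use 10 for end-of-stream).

i=0 t=1 v=5: → [0,4); WM=−∞
i=1 t=2 v=2: → [0,4); WM=−∞
i=2 t=3 v=9: → [0,4); WM=−∞
i=3 t=12 v=9: → [12,16); WM=9; [0,4) fires=16
i=4 t=15 v=3: → [12,16); WM=9
i=5 t=16 v=8: → [16,20); WM=9
i=6 t=13 v=2: → [12,16); WM=9
i=7 t=11 v=9: → [8,12); WM=13; [8,12) fires=9
i=8 t=18 v=5: → [16,20); WM=13
i=9 t=19 v=9: → [16,20); WM=13

7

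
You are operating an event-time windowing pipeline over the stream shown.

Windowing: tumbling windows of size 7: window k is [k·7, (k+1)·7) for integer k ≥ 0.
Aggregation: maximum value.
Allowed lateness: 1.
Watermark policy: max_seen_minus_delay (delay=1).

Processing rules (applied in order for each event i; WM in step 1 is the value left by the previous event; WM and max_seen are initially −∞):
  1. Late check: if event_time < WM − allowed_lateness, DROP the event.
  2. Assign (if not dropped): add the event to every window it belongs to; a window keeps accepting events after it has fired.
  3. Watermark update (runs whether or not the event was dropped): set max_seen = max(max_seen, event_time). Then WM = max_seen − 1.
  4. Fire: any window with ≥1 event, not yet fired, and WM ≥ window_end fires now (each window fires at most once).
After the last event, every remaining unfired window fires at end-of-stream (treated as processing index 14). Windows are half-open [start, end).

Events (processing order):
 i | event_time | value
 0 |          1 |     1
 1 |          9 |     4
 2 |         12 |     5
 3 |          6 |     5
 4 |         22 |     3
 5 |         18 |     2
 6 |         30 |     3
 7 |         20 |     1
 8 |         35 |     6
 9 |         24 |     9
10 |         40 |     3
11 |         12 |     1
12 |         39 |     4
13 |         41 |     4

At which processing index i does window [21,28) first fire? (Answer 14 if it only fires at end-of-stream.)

6

i=0 t=1 v=1: → [0,7); WM=0
i=1 t=9 v=4: → [7,14); WM=8; [0,7) fires=1
i=2 t=12 v=5: → [7,14); WM=11
i=3 t=6 v=5: DROP (t<11-1); WM=11
i=4 t=22 v=3: → [21,28); WM=21; [7,14) fires=5
i=5 t=18 v=2: DROP (t<21-1); WM=21
i=6 t=30 v=3: → [28,35); WM=29; [21,28) fires=3
i=7 t=20 v=1: DROP (t<29-1); WM=29
i=8 t=35 v=6: → [35,42); WM=34
i=9 t=24 v=9: DROP (t<34-1); WM=34
i=10 t=40 v=3: → [35,42); WM=39; [28,35) fires=3
i=11 t=12 v=1: DROP (t<39-1); WM=39
i=12 t=39 v=4: → [35,42); WM=39
i=13 t=41 v=4: → [35,42); WM=40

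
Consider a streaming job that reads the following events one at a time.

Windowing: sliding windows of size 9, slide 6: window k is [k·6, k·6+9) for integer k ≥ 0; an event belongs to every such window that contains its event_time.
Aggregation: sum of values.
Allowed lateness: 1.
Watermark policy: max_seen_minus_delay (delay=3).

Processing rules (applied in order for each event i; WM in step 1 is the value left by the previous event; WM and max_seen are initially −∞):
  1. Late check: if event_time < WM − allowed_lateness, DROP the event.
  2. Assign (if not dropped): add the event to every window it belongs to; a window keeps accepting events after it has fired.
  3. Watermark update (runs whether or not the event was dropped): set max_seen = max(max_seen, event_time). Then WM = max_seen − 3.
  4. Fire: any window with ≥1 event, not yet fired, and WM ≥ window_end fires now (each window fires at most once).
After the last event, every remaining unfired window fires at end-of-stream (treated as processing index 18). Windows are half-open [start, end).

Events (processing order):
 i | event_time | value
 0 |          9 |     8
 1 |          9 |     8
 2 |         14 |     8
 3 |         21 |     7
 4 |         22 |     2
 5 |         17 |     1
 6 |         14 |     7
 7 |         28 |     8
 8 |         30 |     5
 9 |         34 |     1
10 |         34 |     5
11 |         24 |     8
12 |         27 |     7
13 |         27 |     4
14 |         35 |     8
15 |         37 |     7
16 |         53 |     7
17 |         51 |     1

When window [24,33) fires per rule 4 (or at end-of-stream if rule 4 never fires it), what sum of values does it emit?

i=0 t=9 v=8: → [6,15); WM=6
i=1 t=9 v=8: → [6,15); WM=6
i=2 t=14 v=8: → [12,21),[6,15); WM=11
i=3 t=21 v=7: → [18,27); WM=18; [6,15) fires=24
i=4 t=22 v=2: → [18,27); WM=19
i=5 t=17 v=1: DROP (t<19-1); WM=19
i=6 t=14 v=7: DROP (t<19-1); WM=19
i=7 t=28 v=8: → [24,33); WM=25; [12,21) fires=8
i=8 t=30 v=5: → [30,39),[24,33); WM=27; [18,27) fires=9
i=9 t=34 v=1: → [30,39); WM=31
i=10 t=34 v=5: → [30,39); WM=31
i=11 t=24 v=8: DROP (t<31-1); WM=31
i=12 t=27 v=7: DROP (t<31-1); WM=31
i=13 t=27 v=4: DROP (t<31-1); WM=31
i=14 t=35 v=8: → [30,39); WM=32
i=15 t=37 v=7: → [36,45),[30,39); WM=34; [24,33) fires=13
i=16 t=53 v=7: → [48,57); WM=50; [30,39) fires=26 [36,45) fires=7
i=17 t=51 v=1: → [48,57); WM=50

13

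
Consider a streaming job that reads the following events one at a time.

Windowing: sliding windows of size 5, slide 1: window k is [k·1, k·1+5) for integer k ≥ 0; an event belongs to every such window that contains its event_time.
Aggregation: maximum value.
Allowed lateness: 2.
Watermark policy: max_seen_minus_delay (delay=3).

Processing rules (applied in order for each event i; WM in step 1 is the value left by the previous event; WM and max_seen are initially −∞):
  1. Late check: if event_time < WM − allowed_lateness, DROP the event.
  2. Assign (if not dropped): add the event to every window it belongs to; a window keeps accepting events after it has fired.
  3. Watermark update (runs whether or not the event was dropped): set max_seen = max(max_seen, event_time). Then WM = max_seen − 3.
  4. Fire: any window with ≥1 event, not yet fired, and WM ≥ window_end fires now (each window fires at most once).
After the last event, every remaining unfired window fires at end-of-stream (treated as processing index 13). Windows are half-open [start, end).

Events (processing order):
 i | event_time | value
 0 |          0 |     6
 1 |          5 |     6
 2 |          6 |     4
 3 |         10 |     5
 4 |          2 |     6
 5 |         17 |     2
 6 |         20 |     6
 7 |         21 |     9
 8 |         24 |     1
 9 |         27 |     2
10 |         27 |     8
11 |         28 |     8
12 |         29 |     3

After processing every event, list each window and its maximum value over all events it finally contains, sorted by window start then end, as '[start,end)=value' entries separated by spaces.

i=0 t=0 v=6: → [0,5); WM=-3
i=1 t=5 v=6: → [5,10),[4,9),[3,8),[2,7),[1,6); WM=2
i=2 t=6 v=4: → [6,11),[5,10),[4,9),[3,8),[2,7); WM=3
i=3 t=10 v=5: → [10,15),[9,14),[8,13),[7,12),[6,11); WM=7; [0,5) fires=6 [1,6) fires=6 [2,7) fires=6
i=4 t=2 v=6: DROP (t<7-2); WM=7
i=5 t=17 v=2: → [17,22),[16,21),[15,20),[14,19),[13,18); WM=14; [3,8) fires=6 [4,9) fires=6 [5,10) fires=6 [6,11) fires=5 [7,12) fires=5 [8,13) fires=5 [9,14) fires=5
i=6 t=20 v=6: → [20,25),[19,24),[18,23),[17,22),[16,21); WM=17; [10,15) fires=5
i=7 t=21 v=9: → [21,26),[20,25),[19,24),[18,23),[17,22); WM=18; [13,18) fires=2
i=8 t=24 v=1: → [24,29),[23,28),[22,27),[21,26),[20,25); WM=21; [14,19) fires=2 [15,20) fires=2 [16,21) fires=6
i=9 t=27 v=2: → [27,32),[26,31),[25,30),[24,29),[23,28); WM=24; [17,22) fires=9 [18,23) fires=9 [19,24) fires=9
i=10 t=27 v=8: → [27,32),[26,31),[25,30),[24,29),[23,28); WM=24
i=11 t=28 v=8: → [28,33),[27,32),[26,31),[25,30),[24,29); WM=25; [20,25) fires=9
i=12 t=29 v=3: → [29,34),[28,33),[27,32),[26,31),[25,30); WM=26; [21,26) fires=9

[0,5)=6 [1,6)=6 [2,7)=6 [3,8)=6 [4,9)=6 [5,10)=6 [6,11)=5 [7,12)=5 [8,13)=5 [9,14)=5 [10,15)=5 [13,18)=2 [14,19)=2 [15,20)=2 [16,21)=6 [17,22)=9 [18,23)=9 [19,24)=9 [20,25)=9 [21,26)=9 [22,27)=1 [23,28)=8 [24,29)=8 [25,30)=8 [26,31)=8 [27,32)=8 [28,33)=8 [29,34)=3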